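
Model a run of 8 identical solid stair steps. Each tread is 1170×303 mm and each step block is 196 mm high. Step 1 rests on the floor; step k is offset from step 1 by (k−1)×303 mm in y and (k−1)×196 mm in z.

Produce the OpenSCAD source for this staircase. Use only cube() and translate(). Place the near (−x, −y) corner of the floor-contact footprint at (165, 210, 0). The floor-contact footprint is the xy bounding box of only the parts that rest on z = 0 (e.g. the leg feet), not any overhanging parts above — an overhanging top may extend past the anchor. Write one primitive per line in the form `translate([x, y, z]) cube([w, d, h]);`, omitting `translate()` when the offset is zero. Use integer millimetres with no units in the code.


translate([165, 210, 0]) cube([1170, 303, 196]);
translate([165, 513, 196]) cube([1170, 303, 196]);
translate([165, 816, 392]) cube([1170, 303, 196]);
translate([165, 1119, 588]) cube([1170, 303, 196]);
translate([165, 1422, 784]) cube([1170, 303, 196]);
translate([165, 1725, 980]) cube([1170, 303, 196]);
translate([165, 2028, 1176]) cube([1170, 303, 196]);
translate([165, 2331, 1372]) cube([1170, 303, 196]);


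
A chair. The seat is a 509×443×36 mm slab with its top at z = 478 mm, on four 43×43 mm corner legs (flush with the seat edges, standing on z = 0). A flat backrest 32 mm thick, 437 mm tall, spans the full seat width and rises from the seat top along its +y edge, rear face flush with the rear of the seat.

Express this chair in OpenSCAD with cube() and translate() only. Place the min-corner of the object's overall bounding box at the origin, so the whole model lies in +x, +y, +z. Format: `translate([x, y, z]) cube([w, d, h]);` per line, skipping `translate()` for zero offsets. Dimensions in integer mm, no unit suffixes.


translate([0, 0, 442]) cube([509, 443, 36]);
cube([43, 43, 442]);
translate([466, 0, 0]) cube([43, 43, 442]);
translate([0, 400, 0]) cube([43, 43, 442]);
translate([466, 400, 0]) cube([43, 43, 442]);
translate([0, 411, 478]) cube([509, 32, 437]);


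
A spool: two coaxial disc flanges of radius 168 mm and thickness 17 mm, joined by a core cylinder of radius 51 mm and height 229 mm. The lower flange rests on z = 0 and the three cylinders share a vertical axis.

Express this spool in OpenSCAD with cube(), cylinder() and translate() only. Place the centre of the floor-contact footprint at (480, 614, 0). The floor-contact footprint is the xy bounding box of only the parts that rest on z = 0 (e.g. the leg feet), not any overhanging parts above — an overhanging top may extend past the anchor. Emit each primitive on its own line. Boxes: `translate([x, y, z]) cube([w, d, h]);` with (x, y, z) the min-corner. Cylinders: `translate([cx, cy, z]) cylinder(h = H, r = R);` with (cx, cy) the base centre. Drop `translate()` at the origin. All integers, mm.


translate([480, 614, 0]) cylinder(h = 17, r = 168);
translate([480, 614, 17]) cylinder(h = 229, r = 51);
translate([480, 614, 246]) cylinder(h = 17, r = 168);


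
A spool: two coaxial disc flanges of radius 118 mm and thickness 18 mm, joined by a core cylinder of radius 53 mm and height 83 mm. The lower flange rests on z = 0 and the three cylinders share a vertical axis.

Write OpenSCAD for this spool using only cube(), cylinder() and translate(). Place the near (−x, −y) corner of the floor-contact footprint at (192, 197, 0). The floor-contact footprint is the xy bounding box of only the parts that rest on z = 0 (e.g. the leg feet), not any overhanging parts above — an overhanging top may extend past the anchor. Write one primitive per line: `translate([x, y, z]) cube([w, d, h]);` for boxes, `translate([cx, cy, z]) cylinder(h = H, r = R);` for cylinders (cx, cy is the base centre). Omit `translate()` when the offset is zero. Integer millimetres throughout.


translate([310, 315, 0]) cylinder(h = 18, r = 118);
translate([310, 315, 18]) cylinder(h = 83, r = 53);
translate([310, 315, 101]) cylinder(h = 18, r = 118);


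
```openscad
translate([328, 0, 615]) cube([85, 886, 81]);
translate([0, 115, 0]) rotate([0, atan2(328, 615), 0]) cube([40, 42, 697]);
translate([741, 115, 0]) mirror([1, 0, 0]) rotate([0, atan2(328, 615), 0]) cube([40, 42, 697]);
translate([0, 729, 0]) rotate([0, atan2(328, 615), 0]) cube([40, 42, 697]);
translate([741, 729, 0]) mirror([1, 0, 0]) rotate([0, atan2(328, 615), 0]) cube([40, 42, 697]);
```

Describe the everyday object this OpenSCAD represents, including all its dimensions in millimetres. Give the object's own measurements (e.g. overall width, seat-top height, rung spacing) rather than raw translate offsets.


A sawhorse. A 85×886×81 mm beam (x, y, z) sits on two A-frame leg pairs. Each pair is two raked legs of 40×42 mm section (42 mm along y) splaying symmetrically in x. Each leg rises 615 mm vertically over 328 mm of horizontal reach and is 697 mm long along its own axis. Every leg's outer bottom edge rests on the floor and its outer top edge meets a bottom edge of the beam — the left legs (tilting toward +x) meet the beam's −x bottom edge, the right legs (their mirror images, tilting toward −x) meet its +x bottom edge — so the leg tops tuck under the beam, the beam's underside is 615 mm above the floor, and the feet are 741 mm apart outside-to-outside with the beam centred between them. The two leg pairs are set in 115 mm from either end of the beam.


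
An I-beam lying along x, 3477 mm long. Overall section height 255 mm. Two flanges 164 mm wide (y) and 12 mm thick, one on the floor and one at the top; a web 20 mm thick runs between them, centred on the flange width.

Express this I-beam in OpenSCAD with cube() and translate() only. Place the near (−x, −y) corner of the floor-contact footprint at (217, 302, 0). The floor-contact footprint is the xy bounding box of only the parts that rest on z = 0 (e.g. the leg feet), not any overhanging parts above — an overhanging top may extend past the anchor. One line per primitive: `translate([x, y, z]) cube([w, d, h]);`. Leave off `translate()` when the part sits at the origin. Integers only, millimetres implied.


translate([217, 302, 0]) cube([3477, 164, 12]);
translate([217, 374, 12]) cube([3477, 20, 231]);
translate([217, 302, 243]) cube([3477, 164, 12]);


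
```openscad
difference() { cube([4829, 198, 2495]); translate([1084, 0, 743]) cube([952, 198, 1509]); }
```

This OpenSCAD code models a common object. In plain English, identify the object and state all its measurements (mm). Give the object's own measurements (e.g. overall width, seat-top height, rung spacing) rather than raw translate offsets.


A wall 4829 mm long (x), 198 mm thick (y), 2495 mm tall, with a rectangular window opening cut through it. The opening is 952 mm wide and 1509 mm tall; its sill is at z = 743 mm and its near (−x) edge is 1084 mm from the wall's −x end. The opening passes through the full wall thickness.


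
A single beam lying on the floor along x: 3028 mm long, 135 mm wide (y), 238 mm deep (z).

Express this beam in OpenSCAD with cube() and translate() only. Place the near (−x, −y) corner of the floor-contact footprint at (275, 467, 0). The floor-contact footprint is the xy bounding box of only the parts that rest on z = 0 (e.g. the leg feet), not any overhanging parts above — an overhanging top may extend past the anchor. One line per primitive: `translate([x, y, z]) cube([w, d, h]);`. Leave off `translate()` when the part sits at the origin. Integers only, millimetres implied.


translate([275, 467, 0]) cube([3028, 135, 238]);


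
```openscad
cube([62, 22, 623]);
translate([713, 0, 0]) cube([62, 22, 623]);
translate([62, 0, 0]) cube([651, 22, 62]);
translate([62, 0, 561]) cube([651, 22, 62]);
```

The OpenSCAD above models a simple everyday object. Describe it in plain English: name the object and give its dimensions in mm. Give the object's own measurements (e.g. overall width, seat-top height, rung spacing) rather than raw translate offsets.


A rectangular picture frame lying in the x–z plane (depth along y). The opening is 651 mm wide (x) by 499 mm tall (z), surrounded by a border 62 mm wide on all four sides. The frame is 22 mm deep and is made of two full-height vertical stiles with two horizontal rails fitted between them.


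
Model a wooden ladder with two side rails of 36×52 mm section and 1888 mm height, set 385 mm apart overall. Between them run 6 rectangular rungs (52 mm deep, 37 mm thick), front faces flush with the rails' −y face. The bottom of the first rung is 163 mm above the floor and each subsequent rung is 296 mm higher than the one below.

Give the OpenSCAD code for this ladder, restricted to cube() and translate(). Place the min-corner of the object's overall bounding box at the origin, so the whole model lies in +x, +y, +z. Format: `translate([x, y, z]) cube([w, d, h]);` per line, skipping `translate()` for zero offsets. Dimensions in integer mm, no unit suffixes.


cube([36, 52, 1888]);
translate([349, 0, 0]) cube([36, 52, 1888]);
translate([36, 0, 163]) cube([313, 52, 37]);
translate([36, 0, 459]) cube([313, 52, 37]);
translate([36, 0, 755]) cube([313, 52, 37]);
translate([36, 0, 1051]) cube([313, 52, 37]);
translate([36, 0, 1347]) cube([313, 52, 37]);
translate([36, 0, 1643]) cube([313, 52, 37]);


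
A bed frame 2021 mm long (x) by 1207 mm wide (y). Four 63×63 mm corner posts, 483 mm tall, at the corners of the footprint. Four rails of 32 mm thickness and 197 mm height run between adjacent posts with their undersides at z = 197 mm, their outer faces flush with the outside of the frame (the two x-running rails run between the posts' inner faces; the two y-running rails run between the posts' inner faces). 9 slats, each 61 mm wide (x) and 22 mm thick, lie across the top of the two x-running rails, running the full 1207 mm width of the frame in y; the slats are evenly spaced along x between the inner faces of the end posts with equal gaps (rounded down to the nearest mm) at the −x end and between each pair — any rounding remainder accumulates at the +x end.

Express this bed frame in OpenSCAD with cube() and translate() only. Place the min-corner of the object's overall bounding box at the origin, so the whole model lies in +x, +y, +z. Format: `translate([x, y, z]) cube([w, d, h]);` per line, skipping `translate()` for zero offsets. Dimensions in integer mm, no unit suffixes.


cube([63, 63, 483]);
translate([0, 1144, 0]) cube([63, 63, 483]);
translate([1958, 0, 0]) cube([63, 63, 483]);
translate([1958, 1144, 0]) cube([63, 63, 483]);
translate([63, 0, 197]) cube([1895, 32, 197]);
translate([63, 1175, 197]) cube([1895, 32, 197]);
translate([0, 63, 197]) cube([32, 1081, 197]);
translate([1989, 63, 197]) cube([32, 1081, 197]);
translate([197, 0, 394]) cube([61, 1207, 22]);
translate([392, 0, 394]) cube([61, 1207, 22]);
translate([587, 0, 394]) cube([61, 1207, 22]);
translate([782, 0, 394]) cube([61, 1207, 22]);
translate([977, 0, 394]) cube([61, 1207, 22]);
translate([1172, 0, 394]) cube([61, 1207, 22]);
translate([1367, 0, 394]) cube([61, 1207, 22]);
translate([1562, 0, 394]) cube([61, 1207, 22]);
translate([1757, 0, 394]) cube([61, 1207, 22]);


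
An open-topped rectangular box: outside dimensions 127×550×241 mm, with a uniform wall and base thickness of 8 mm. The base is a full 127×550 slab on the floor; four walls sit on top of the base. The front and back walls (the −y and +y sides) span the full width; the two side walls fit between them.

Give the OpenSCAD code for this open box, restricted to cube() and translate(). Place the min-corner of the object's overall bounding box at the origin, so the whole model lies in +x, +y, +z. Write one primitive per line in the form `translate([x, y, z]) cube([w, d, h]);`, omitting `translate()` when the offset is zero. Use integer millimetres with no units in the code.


cube([127, 550, 8]);
translate([0, 0, 8]) cube([127, 8, 233]);
translate([0, 542, 8]) cube([127, 8, 233]);
translate([0, 8, 8]) cube([8, 534, 233]);
translate([119, 8, 8]) cube([8, 534, 233]);


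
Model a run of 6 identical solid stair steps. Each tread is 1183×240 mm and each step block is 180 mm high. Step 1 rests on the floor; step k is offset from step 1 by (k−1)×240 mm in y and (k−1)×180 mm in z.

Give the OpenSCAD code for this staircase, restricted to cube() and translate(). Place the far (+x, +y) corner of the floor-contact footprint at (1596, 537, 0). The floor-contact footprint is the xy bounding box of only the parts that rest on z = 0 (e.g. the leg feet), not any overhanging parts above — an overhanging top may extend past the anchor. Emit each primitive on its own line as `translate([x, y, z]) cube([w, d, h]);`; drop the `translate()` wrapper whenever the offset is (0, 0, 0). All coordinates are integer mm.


translate([413, 297, 0]) cube([1183, 240, 180]);
translate([413, 537, 180]) cube([1183, 240, 180]);
translate([413, 777, 360]) cube([1183, 240, 180]);
translate([413, 1017, 540]) cube([1183, 240, 180]);
translate([413, 1257, 720]) cube([1183, 240, 180]);
translate([413, 1497, 900]) cube([1183, 240, 180]);


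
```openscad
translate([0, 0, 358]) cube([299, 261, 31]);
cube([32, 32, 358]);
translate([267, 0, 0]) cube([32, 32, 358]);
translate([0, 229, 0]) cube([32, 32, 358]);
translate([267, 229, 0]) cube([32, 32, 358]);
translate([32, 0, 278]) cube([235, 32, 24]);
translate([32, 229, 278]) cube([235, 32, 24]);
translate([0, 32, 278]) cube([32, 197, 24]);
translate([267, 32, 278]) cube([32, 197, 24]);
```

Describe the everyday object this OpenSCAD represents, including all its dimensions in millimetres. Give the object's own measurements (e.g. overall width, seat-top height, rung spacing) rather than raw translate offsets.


A four-legged stool. The seat is a 299×261×31 mm slab whose top surface is at z = 389 mm; four square legs, each 32×32 mm in cross-section, run from the floor (z = 0) to the underside of the seat, each flush with a corner of the seat. Four stretchers, 32 mm wide and 24 mm tall, connect adjacent legs with their undersides at z = 278 mm, each running between the inner faces of the legs it joins and aligned with the legs' outer faces on the other axis.


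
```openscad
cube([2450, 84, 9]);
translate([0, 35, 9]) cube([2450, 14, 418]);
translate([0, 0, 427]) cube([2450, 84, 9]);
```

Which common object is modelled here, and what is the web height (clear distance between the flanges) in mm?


An I-beam. The web height is 418 mm.

Two wide flanges with a thin centred web — an I-beam. Overall 436 mm minus two 9 mm flanges gives a web of 436 − 2·9 = 418 mm.


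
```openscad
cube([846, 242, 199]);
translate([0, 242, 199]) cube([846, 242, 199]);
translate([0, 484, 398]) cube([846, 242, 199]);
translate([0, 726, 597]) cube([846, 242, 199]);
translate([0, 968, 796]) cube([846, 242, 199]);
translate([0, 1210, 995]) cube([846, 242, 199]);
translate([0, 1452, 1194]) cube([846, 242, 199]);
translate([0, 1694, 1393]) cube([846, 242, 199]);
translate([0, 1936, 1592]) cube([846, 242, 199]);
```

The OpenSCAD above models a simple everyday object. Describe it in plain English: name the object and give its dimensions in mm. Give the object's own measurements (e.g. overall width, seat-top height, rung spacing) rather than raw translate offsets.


A straight staircase of 9 solid steps. Each step is 846 mm wide (x), 242 mm deep (y, the going) and 199 mm tall (the rise). The first step rests on the floor; each subsequent step sits one going further in +y and one rise higher in +z, directly behind and above the previous step with no overlap.


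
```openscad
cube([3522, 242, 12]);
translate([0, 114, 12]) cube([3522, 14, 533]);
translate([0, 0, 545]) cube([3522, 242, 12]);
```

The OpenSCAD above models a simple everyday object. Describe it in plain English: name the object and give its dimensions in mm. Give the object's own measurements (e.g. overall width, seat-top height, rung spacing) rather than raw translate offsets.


An I-beam lying along x, 3522 mm long. Overall section height 557 mm. Two flanges 242 mm wide (y) and 12 mm thick, one on the floor and one at the top; a web 14 mm thick runs between them, centred on the flange width.


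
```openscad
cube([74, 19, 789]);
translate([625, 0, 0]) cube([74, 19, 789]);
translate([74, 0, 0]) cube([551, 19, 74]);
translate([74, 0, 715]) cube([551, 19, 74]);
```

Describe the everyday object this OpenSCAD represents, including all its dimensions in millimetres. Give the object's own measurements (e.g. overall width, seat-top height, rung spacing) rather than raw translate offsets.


A rectangular picture frame lying in the x–z plane (depth along y). The opening is 551 mm wide (x) by 641 mm tall (z), surrounded by a border 74 mm wide on all four sides. The frame is 19 mm deep and is made of two full-height vertical stiles with two horizontal rails fitted between them.


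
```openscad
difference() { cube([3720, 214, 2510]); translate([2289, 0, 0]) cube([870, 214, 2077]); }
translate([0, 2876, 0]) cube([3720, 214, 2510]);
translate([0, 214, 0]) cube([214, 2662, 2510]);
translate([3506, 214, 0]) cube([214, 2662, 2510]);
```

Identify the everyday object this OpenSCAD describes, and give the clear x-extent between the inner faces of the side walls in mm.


A single room. The interior width is 3292 mm.

Four walls enclosing a rectangle with a door in the front wall — a room. Outside width 3720 minus two 214 mm walls gives 3292 mm.


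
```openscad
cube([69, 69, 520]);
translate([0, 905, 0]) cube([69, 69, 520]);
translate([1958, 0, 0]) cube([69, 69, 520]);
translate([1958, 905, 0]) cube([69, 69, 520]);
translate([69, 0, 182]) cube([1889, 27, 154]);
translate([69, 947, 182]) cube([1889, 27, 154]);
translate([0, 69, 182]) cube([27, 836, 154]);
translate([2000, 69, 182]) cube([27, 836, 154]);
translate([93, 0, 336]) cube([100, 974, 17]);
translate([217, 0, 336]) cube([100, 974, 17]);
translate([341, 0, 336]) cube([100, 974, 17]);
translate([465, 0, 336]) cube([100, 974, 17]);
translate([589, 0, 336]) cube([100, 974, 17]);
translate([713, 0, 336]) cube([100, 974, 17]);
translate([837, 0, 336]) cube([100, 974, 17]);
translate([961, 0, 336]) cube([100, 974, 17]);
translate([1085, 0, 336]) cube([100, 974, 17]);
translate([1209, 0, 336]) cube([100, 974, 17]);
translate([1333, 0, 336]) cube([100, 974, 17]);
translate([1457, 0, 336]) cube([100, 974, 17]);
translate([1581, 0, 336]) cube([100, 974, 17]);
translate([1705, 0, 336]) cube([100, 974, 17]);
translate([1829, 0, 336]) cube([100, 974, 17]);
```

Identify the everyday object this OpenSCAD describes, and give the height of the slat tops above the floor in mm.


A bed frame. The slat-top height is 353 mm.

Four posts, four rails, and a row of slats — a bed frame. Slats sit on the rails at z = 182 + 154 = 336; with slat thickness 17, the top is 353 mm.


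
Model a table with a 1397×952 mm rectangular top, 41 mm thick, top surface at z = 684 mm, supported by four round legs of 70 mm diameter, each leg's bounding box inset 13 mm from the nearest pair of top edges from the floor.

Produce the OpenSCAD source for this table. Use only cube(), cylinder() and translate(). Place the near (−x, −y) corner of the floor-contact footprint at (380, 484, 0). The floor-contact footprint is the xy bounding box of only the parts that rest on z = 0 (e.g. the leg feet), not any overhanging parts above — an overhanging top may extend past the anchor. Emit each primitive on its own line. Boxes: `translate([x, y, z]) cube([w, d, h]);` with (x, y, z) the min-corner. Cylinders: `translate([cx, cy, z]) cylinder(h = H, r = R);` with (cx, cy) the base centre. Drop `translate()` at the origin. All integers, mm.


// leg_h = 684 - 41 = 643
translate([367, 471, 643]) cube([1397, 952, 41]);
translate([415, 519, 0]) cylinder(h = 643, r = 35);
translate([1716, 519, 0]) cylinder(h = 643, r = 35);
translate([415, 1375, 0]) cylinder(h = 643, r = 35);
translate([1716, 1375, 0]) cylinder(h = 643, r = 35);


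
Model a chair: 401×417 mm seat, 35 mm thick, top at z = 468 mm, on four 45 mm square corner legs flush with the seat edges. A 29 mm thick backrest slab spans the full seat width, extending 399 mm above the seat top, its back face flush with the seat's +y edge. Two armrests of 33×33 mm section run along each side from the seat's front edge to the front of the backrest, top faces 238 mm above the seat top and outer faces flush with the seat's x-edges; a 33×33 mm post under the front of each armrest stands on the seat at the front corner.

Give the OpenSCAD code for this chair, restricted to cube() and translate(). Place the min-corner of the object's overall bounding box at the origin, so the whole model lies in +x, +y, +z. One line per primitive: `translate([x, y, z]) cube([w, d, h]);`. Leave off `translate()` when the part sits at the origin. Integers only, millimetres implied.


// leg_h = 468 - 35 = 433
// arm post h = 238 - 33 = 205
translate([0, 0, 433]) cube([401, 417, 35]);
cube([45, 45, 433]);
translate([356, 0, 0]) cube([45, 45, 433]);
translate([0, 372, 0]) cube([45, 45, 433]);
translate([356, 372, 0]) cube([45, 45, 433]);
translate([0, 388, 468]) cube([401, 29, 399]);
translate([0, 0, 673]) cube([33, 388, 33]);
translate([368, 0, 673]) cube([33, 388, 33]);
translate([0, 0, 468]) cube([33, 33, 205]);
translate([368, 0, 468]) cube([33, 33, 205]);


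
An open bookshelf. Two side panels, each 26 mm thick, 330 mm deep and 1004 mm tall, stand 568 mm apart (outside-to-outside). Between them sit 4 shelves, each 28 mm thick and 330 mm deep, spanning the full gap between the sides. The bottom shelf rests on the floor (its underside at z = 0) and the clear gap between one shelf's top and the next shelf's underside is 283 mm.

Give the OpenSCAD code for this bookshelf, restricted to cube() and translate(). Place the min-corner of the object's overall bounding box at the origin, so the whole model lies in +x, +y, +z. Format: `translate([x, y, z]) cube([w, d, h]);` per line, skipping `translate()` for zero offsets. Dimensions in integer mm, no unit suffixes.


cube([26, 330, 1004]);
translate([542, 0, 0]) cube([26, 330, 1004]);
translate([26, 0, 0]) cube([516, 330, 28]);
translate([26, 0, 311]) cube([516, 330, 28]);
translate([26, 0, 622]) cube([516, 330, 28]);
translate([26, 0, 933]) cube([516, 330, 28]);


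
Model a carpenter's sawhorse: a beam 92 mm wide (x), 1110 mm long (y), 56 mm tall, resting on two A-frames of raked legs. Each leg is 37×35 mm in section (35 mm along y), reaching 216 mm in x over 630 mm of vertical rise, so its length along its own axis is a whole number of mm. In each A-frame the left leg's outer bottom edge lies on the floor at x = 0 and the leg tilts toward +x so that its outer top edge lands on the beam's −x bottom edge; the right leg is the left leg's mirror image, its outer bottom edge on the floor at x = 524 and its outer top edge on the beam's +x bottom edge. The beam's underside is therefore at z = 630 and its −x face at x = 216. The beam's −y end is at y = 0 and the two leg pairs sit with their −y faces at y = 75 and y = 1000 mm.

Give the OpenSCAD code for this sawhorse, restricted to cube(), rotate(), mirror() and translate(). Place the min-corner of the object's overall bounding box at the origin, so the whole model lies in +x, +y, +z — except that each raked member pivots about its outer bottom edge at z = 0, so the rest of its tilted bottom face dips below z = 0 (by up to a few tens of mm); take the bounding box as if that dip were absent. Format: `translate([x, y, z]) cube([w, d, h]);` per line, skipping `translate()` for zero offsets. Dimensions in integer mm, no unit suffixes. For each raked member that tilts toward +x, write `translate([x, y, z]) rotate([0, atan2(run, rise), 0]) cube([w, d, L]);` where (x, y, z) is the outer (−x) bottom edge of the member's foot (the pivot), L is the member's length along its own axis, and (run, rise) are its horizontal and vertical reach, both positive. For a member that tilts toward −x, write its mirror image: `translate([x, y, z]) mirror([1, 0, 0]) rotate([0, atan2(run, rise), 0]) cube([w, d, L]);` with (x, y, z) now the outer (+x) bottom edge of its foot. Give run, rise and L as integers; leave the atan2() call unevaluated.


// leg length = √(216² + 630²) = 666
// right-leg outer foot x = 2·216 + 92 = 524
// beam min-corner = (216, 0, 630)
translate([216, 0, 630]) cube([92, 1110, 56]);
translate([0, 75, 0]) rotate([0, atan2(216, 630), 0]) cube([37, 35, 666]);
translate([524, 75, 0]) mirror([1, 0, 0]) rotate([0, atan2(216, 630), 0]) cube([37, 35, 666]);
translate([0, 1000, 0]) rotate([0, atan2(216, 630), 0]) cube([37, 35, 666]);
translate([524, 1000, 0]) mirror([1, 0, 0]) rotate([0, atan2(216, 630), 0]) cube([37, 35, 666]);


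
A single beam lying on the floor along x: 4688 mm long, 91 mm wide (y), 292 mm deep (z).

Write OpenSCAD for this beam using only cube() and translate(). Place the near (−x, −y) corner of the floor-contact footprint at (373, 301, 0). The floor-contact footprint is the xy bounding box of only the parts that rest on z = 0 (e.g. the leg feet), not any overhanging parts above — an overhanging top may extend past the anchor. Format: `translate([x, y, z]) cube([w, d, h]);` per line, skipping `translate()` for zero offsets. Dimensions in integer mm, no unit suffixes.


translate([373, 301, 0]) cube([4688, 91, 292]);


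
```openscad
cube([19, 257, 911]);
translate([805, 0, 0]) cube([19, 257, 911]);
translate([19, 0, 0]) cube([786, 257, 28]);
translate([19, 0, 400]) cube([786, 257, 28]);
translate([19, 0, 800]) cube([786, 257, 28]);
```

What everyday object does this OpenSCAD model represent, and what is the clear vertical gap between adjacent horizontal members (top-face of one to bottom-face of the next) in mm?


A bookshelf. The clear shelf gap is 372 mm.

Two tall side panels with 3 horizontal boards between them — a bookshelf. The first two shelf undersides are at z = 0 and z = 400; with shelf thickness 28, the clear gap is 400 − 0 − 28 = 372 mm.


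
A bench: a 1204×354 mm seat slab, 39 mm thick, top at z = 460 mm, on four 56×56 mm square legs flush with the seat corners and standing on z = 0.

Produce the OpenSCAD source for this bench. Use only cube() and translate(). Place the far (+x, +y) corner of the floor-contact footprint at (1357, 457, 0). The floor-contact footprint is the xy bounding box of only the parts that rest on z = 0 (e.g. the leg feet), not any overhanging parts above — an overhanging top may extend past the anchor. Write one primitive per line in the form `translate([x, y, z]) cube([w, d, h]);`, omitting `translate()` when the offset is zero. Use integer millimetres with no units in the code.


translate([153, 103, 421]) cube([1204, 354, 39]);
translate([153, 103, 0]) cube([56, 56, 421]);
translate([153, 401, 0]) cube([56, 56, 421]);
translate([1301, 103, 0]) cube([56, 56, 421]);
translate([1301, 401, 0]) cube([56, 56, 421]);


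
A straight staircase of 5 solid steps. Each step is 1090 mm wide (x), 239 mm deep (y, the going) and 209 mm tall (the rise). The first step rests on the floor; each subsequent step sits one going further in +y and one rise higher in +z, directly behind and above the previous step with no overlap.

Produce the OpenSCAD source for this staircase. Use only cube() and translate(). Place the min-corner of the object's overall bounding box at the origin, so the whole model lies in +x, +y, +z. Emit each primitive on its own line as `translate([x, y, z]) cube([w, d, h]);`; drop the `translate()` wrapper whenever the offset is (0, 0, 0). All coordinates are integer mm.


cube([1090, 239, 209]);
translate([0, 239, 209]) cube([1090, 239, 209]);
translate([0, 478, 418]) cube([1090, 239, 209]);
translate([0, 717, 627]) cube([1090, 239, 209]);
translate([0, 956, 836]) cube([1090, 239, 209]);


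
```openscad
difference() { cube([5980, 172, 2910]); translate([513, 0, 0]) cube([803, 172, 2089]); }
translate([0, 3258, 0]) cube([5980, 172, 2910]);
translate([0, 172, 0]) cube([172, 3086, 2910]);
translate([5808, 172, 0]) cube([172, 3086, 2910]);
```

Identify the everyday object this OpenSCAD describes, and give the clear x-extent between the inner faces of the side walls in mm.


A single room. The interior width is 5636 mm.

Four walls enclosing a rectangle with a door in the front wall — a room. Outside width 5980 minus two 172 mm walls gives 5636 mm.


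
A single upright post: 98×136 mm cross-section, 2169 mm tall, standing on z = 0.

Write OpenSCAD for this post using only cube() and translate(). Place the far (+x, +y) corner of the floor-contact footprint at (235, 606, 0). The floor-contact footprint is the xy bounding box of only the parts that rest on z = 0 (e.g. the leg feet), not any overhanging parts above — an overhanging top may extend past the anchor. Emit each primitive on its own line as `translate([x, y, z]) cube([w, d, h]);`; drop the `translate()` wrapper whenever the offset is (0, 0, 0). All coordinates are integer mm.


translate([137, 470, 0]) cube([98, 136, 2169]);


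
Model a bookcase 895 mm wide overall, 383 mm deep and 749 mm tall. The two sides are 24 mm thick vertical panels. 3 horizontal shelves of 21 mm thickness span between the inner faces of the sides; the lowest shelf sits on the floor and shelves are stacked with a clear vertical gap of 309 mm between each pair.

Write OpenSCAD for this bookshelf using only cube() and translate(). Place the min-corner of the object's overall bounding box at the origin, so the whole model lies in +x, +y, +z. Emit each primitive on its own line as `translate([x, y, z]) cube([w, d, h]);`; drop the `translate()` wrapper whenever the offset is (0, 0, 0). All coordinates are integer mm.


cube([24, 383, 749]);
translate([871, 0, 0]) cube([24, 383, 749]);
translate([24, 0, 0]) cube([847, 383, 21]);
translate([24, 0, 330]) cube([847, 383, 21]);
translate([24, 0, 660]) cube([847, 383, 21]);


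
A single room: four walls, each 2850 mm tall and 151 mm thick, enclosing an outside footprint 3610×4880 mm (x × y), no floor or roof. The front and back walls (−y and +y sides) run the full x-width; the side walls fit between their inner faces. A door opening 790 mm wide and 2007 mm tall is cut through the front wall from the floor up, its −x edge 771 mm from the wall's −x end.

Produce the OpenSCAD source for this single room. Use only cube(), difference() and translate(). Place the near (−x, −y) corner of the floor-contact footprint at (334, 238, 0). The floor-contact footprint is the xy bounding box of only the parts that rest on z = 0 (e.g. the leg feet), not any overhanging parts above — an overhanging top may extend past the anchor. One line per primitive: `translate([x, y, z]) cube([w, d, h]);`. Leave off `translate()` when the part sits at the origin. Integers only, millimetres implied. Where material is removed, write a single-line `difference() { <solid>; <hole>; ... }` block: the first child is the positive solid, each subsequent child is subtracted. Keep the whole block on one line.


difference() { translate([334, 238, 0]) cube([3610, 151, 2850]); translate([1105, 238, 0]) cube([790, 151, 2007]); }
translate([334, 4967, 0]) cube([3610, 151, 2850]);
translate([334, 389, 0]) cube([151, 4578, 2850]);
translate([3793, 389, 0]) cube([151, 4578, 2850]);


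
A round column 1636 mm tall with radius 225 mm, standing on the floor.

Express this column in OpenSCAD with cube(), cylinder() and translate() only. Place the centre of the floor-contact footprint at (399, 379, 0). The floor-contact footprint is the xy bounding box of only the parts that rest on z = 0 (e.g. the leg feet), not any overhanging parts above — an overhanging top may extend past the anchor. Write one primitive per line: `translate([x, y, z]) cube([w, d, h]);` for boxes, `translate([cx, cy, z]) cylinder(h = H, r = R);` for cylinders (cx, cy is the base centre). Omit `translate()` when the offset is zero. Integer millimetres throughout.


translate([399, 379, 0]) cylinder(h = 1636, r = 225);


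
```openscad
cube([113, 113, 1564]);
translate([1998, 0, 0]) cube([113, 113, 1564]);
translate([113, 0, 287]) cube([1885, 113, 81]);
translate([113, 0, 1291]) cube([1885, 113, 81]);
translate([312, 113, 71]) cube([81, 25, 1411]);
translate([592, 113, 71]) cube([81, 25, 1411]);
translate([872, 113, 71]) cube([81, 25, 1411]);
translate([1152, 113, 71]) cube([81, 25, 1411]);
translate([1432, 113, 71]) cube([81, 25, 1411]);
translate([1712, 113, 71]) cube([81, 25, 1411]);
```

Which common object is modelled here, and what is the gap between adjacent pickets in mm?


A fence section. The picket gap is 199 mm.

Two posts, two rails, 6 pickets — a fence section. Span 1885 mm holds 6 pickets of 81 mm with 7 equal gaps: ⌊(1885 − 6·81) / 7⌋ = 199 mm.


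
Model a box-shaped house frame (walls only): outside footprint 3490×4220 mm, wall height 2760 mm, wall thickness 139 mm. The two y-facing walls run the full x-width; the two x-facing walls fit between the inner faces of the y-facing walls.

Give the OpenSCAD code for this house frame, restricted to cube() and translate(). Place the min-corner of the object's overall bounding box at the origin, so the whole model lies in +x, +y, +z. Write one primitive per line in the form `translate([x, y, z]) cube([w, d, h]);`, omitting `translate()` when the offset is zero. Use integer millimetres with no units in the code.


cube([3490, 139, 2760]);
translate([0, 4081, 0]) cube([3490, 139, 2760]);
translate([0, 139, 0]) cube([139, 3942, 2760]);
translate([3351, 139, 0]) cube([139, 3942, 2760]);


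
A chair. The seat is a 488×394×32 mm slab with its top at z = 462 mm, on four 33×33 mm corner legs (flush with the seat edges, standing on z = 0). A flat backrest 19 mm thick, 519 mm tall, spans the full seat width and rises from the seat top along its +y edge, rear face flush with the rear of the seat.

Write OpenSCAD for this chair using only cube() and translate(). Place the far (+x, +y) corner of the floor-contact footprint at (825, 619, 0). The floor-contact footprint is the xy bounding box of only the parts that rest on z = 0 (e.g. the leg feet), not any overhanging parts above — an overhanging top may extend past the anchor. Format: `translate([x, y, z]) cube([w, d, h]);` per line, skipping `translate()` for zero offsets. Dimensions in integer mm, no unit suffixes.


translate([337, 225, 430]) cube([488, 394, 32]);
translate([337, 225, 0]) cube([33, 33, 430]);
translate([792, 225, 0]) cube([33, 33, 430]);
translate([337, 586, 0]) cube([33, 33, 430]);
translate([792, 586, 0]) cube([33, 33, 430]);
translate([337, 600, 462]) cube([488, 19, 519]);


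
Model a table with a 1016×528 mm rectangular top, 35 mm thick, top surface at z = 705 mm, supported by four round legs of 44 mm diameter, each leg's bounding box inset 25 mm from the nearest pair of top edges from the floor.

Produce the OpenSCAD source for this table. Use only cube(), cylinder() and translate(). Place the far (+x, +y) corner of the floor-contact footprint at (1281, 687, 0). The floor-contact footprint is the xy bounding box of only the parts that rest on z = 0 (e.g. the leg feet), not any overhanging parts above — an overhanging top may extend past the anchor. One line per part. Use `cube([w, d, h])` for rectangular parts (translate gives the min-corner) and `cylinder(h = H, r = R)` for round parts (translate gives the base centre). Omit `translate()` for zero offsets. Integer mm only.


translate([290, 184, 670]) cube([1016, 528, 35]);
translate([337, 231, 0]) cylinder(h = 670, r = 22);
translate([1259, 231, 0]) cylinder(h = 670, r = 22);
translate([337, 665, 0]) cylinder(h = 670, r = 22);
translate([1259, 665, 0]) cylinder(h = 670, r = 22);


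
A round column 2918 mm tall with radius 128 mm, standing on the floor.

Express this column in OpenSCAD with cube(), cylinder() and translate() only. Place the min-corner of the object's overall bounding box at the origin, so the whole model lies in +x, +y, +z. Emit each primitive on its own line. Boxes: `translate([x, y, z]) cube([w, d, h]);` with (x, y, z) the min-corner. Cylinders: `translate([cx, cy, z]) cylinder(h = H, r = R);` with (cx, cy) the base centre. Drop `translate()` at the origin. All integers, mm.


translate([128, 128, 0]) cylinder(h = 2918, r = 128);


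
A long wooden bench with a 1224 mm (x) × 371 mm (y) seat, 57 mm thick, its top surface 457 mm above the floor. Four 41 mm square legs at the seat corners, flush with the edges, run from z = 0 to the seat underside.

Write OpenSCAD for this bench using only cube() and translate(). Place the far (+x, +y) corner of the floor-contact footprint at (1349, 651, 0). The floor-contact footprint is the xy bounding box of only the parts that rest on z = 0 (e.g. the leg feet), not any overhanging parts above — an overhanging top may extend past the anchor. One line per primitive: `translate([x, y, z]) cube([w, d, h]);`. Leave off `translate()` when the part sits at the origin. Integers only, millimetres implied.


translate([125, 280, 400]) cube([1224, 371, 57]);
translate([125, 280, 0]) cube([41, 41, 400]);
translate([125, 610, 0]) cube([41, 41, 400]);
translate([1308, 280, 0]) cube([41, 41, 400]);
translate([1308, 610, 0]) cube([41, 41, 400]);


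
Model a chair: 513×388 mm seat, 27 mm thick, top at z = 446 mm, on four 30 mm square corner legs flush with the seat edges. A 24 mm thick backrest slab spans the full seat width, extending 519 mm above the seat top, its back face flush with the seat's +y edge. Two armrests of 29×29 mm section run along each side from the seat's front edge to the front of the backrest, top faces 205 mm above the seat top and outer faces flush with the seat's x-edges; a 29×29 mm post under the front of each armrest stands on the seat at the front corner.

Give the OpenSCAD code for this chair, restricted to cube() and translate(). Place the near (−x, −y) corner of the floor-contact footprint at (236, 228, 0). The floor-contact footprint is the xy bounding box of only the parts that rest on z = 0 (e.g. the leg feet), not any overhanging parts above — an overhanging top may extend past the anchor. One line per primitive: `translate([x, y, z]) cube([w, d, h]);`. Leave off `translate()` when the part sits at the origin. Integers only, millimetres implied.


// leg_h = 446 - 27 = 419
// arm post h = 205 - 29 = 176
translate([236, 228, 419]) cube([513, 388, 27]);
translate([236, 228, 0]) cube([30, 30, 419]);
translate([719, 228, 0]) cube([30, 30, 419]);
translate([236, 586, 0]) cube([30, 30, 419]);
translate([719, 586, 0]) cube([30, 30, 419]);
translate([236, 592, 446]) cube([513, 24, 519]);
translate([236, 228, 622]) cube([29, 364, 29]);
translate([720, 228, 622]) cube([29, 364, 29]);
translate([236, 228, 446]) cube([29, 29, 176]);
translate([720, 228, 446]) cube([29, 29, 176]);


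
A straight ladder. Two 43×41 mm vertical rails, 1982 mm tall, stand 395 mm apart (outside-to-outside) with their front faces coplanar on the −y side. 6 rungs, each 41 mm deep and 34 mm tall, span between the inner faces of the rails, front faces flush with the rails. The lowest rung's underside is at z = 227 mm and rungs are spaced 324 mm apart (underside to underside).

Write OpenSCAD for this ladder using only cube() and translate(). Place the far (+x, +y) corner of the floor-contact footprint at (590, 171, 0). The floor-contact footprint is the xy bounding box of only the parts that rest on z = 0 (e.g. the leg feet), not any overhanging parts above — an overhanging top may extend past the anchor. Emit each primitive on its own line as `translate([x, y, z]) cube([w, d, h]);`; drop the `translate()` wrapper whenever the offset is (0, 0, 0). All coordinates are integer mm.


translate([195, 130, 0]) cube([43, 41, 1982]);
translate([547, 130, 0]) cube([43, 41, 1982]);
translate([238, 130, 227]) cube([309, 41, 34]);
translate([238, 130, 551]) cube([309, 41, 34]);
translate([238, 130, 875]) cube([309, 41, 34]);
translate([238, 130, 1199]) cube([309, 41, 34]);
translate([238, 130, 1523]) cube([309, 41, 34]);
translate([238, 130, 1847]) cube([309, 41, 34]);


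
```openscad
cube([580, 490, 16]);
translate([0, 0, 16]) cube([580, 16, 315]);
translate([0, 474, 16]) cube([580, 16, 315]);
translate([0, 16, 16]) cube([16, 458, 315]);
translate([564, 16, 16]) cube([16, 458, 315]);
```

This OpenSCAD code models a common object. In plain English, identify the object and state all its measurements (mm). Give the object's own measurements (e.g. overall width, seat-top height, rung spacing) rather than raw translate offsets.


An open-topped rectangular box: outside dimensions 580×490×331 mm, with a uniform wall and base thickness of 16 mm. The base is a full 580×490 slab on the floor; four walls sit on top of the base. The front and back walls (the −y and +y sides) span the full width; the two side walls fit between them.
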